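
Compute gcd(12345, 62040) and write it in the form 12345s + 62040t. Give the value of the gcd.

Apply Euclid's algorithm to 62040 and 12345:
62040 = 5×12345 + 315
12345 = 39×315 + 60
315 = 5×60 + 15
60 = 4×15 + 0
gcd(12345, 62040) = 15.
Working backward:
15 = 315 − 5·60
15 = −5·12345 + 196·315
15 = 196·62040 − 985·12345
So 15 = (196)·62040 + (-985)·12345.

15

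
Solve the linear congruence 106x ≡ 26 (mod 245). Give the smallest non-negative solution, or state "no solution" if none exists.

First find gcd(106, 245):
245 = 2×106 + 33
106 = 3×33 + 7
33 = 4×7 + 5
7 = 1×5 + 2
5 = 2×2 + 1
2 = 2×1 + 0
gcd = 1, so a unique solution mod 245 exists.
Back-substitute for the Bézout coefficients:
1 = 5 − 2·2
1 = −2·7 + 3·5
1 = 3·33 − 14·7
1 = −14·106 + 45·33
1 = 45·245 − 104·106
So 106·(-104) ≡ 1 (mod 245), giving 106⁻¹ ≡ 141.
x ≡ 106⁻¹·26 ≡ 141·26 ≡ 236 (mod 245).

236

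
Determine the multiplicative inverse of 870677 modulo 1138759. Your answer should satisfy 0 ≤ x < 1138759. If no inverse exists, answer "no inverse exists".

gcd(1138759, 870677) by repeated division:
1138759 = 1*870677 + 268082
870677 = 3*268082 + 66431
268082 = 4*66431 + 2358
66431 = 28*2358 + 407
2358 = 5*407 + 323
407 = 1*323 + 84
323 = 3*84 + 71
84 = 1*71 + 13
71 = 5*13 + 6
13 = 2*6 + 1
6 = 6*1 + 0
gcd = 1, so the inverse exists. Back-substitute:
1 = 13 − 2·6
1 = −2·71 + 11·13
1 = 11·84 − 13·71
1 = −13·323 + 50·84
1 = 50·407 − 63·323
1 = −63·2358 + 365·407
1 = 365·66431 − 10283·2358
1 = −10283·268082 + 41497·66431
1 = 41497·870677 − 134774·268082
1 = −134774·1138759 + 176271·870677
So 870677·176271 ≡ 1 (mod 1138759).

176271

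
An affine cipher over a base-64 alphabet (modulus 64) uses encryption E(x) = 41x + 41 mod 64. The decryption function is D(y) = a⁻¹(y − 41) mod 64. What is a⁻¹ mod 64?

25

Apply the Euclidean algorithm to 64 and 41:
64 = 1·41 + 23
41 = 1·23 + 18
23 = 1·18 + 5
18 = 3·5 + 3
5 = 1·3 + 2
3 = 1·2 + 1
2 = 2·1 + 0
The gcd is 1. Working backward:
1 = 3 − 2
1 = −5 + 2·3
1 = 2·18 − 7·5
1 = −7·23 + 9·18
1 = 9·41 − 16·23
1 = −16·64 + 25·41
So 41·25 ≡ 1 (mod 64).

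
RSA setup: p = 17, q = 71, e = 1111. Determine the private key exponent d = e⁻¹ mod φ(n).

φ(n) = (p−1)(q−1) = 16·70 = 1120.
Need d with 1111·d ≡ 1 (mod 1120). Apply the extended Euclidean algorithm:
1120 = 1·1111 + 9
1111 = 123·9 + 4
9 = 2·4 + 1
4 = 4·1 + 0
Back-substitute:
1 = 9 − 2·4
1 = −2·1111 + 247·9
1 = 247·1120 − 249·1111
So 1111·(-249) ≡ 1 (mod 1120), hence d ≡ -249 ≡ 871 (mod 1120).

871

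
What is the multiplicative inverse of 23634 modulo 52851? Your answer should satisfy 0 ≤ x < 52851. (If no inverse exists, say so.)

no inverse exists

Compute gcd(23634, 52851):
52851 = 2×23634 + 5583
23634 = 4×5583 + 1302
5583 = 4×1302 + 375
1302 = 3×375 + 177
375 = 2×177 + 21
177 = 8×21 + 9
21 = 2×9 + 3
9 = 3×3 + 0
Since gcd = 3 > 1, 23634 is not a unit mod 52851.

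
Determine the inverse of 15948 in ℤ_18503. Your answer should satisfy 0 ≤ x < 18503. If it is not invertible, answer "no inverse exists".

Extended Euclidean algorithm:
18503 = 1×15948 + 2555
15948 = 6×2555 + 618
2555 = 4×618 + 83
618 = 7×83 + 37
83 = 2×37 + 9
37 = 4×9 + 1
9 = 9×1 + 0
The gcd is 1. Working backward:
1 = 37 − 4·9
1 = −4·83 + 9·37
1 = 9·618 − 67·83
1 = −67·2555 + 277·618
1 = 277·15948 − 1729·2555
1 = −1729·18503 + 2006·15948
So 15948·2006 ≡ 1 (mod 18503).

2006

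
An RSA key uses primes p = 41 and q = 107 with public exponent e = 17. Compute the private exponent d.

φ(n) = (p−1)(q−1) = 40·106 = 4240.
Need d with 17·d ≡ 1 (mod 4240). Apply the extended Euclidean algorithm:
4240 = 249·17 + 7
17 = 2·7 + 3
7 = 2·3 + 1
3 = 3·1 + 0
Back-substitute:
1 = 7 − 2·3
1 = −2·17 + 5·7
1 = 5·4240 − 1247·17
So 17·(-1247) ≡ 1 (mod 4240), hence d ≡ -1247 ≡ 2993 (mod 4240).

2993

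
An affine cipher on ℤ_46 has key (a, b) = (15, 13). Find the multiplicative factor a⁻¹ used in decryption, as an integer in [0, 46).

gcd(46, 15) by repeated division:
46 = 3*15 + 1
15 = 15*1 + 0
gcd = 1, so the inverse exists. Back-substitute:
1 = 46 − 3·15
Thus 15·(-3) ≡ 1 (mod 46); reducing, -3 mod 46 = 43.

43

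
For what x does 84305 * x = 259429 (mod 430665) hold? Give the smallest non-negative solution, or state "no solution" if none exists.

gcd(84305, 430665):
430665 = 5×84305 + 9140
84305 = 9×9140 + 2045
9140 = 4×2045 + 960
2045 = 2×960 + 125
960 = 7×125 + 85
125 = 1×85 + 40
85 = 2×40 + 5
40 = 8×5 + 0
gcd = 5, but 5 ∤ 259429, so the congruence has no solution.

no solution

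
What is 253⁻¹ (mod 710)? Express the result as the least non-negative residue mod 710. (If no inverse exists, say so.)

Run Euclid on (710, 253):
710 = 2·253 + 204
253 = 1·204 + 49
204 = 4·49 + 8
49 = 6·8 + 1
8 = 8·1 + 0
gcd = 1, so the inverse exists. Back-substitute:
1 = 49 − 6·8
1 = −6·204 + 25·49
1 = 25·253 − 31·204
1 = −31·710 + 87·253
So 253·87 ≡ 1 (mod 710).

87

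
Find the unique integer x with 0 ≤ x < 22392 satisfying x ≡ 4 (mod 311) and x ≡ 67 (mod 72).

2803

Write x = 4 + 311·k. Then 311·k ≡ 67 − 4 ≡ 63 (mod 72).
Need 311⁻¹ mod 72. Extended Euclid on (72, 23):
72 = 3·23 + 3
23 = 7·3 + 2
3 = 1·2 + 1
2 = 2·1 + 0
Back-substitute:
1 = 3 − 2
1 = −23 + 8·3
1 = 8·72 − 25·23
311⁻¹ ≡ 47 (mod 72), so k ≡ 47·63 ≡ 9 (mod 72).
x = 4 + 311·9 = 2803.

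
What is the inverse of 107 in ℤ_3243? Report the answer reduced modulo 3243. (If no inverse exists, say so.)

2849

gcd(3243, 107) by repeated division:
3243 = 30×107 + 33
107 = 3×33 + 8
33 = 4×8 + 1
8 = 8×1 + 0
The gcd is 1. Working backward:
1 = 33 − 4·8
1 = −4·107 + 13·33
1 = 13·3243 − 394·107
So 107·(-394) ≡ 1 (mod 3243), and -394 ≡ 2849 (mod 3243).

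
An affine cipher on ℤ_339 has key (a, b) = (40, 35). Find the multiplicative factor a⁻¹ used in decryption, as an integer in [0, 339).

Extended Euclidean algorithm:
339 = 8*40 + 19
40 = 2*19 + 2
19 = 9*2 + 1
2 = 2*1 + 0
The gcd is 1. Working backward:
1 = 19 − 9·2
1 = −9·40 + 19·19
1 = 19·339 − 161·40
Hence 40⁻¹ ≡ -161 ≡ 178 (mod 339).

178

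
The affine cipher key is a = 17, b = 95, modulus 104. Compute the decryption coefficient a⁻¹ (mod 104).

49

Extended Euclidean algorithm:
104 = 6×17 + 2
17 = 8×2 + 1
2 = 2×1 + 0
The gcd is 1. Working backward:
1 = 17 − 8·2
1 = −8·104 + 49·17
So 17·49 ≡ 1 (mod 104).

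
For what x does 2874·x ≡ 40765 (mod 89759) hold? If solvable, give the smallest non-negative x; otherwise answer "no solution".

First find gcd(2874, 89759):
89759 = 31·2874 + 665
2874 = 4·665 + 214
665 = 3·214 + 23
214 = 9·23 + 7
23 = 3·7 + 2
7 = 3·2 + 1
2 = 2·1 + 0
gcd = 1, so a unique solution mod 89759 exists.
Back-substitute for the Bézout coefficients:
1 = 7 − 3·2
1 = −3·23 + 10·7
1 = 10·214 − 93·23
1 = −93·665 + 289·214
1 = 289·2874 − 1249·665
1 = −1249·89759 + 39008·2874
So 2874·(39008) ≡ 1 (mod 89759), giving 2874⁻¹ ≡ 39008.
x ≡ 2874⁻¹·40765 ≡ 39008·40765 ≡ 80435 (mod 89759).

80435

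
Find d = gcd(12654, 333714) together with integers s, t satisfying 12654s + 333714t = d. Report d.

6

Euclidean algorithm:
333714 = 26×12654 + 4710
12654 = 2×4710 + 3234
4710 = 1×3234 + 1476
3234 = 2×1476 + 282
1476 = 5×282 + 66
282 = 4×66 + 18
66 = 3×18 + 12
18 = 1×12 + 6
12 = 2×6 + 0
gcd(12654, 333714) = 6.
Working backward:
6 = 18 − 12
6 = −66 + 4·18
6 = 4·282 − 17·66
6 = −17·1476 + 89·282
6 = 89·3234 − 195·1476
6 = −195·4710 + 284·3234
6 = 284·12654 − 763·4710
6 = −763·333714 + 20122·12654
So 6 = (-763)·333714 + (20122)·12654.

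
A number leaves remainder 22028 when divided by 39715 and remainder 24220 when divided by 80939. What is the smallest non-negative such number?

1346201668

Write x = 22028 + 39715·k. Then 39715·k ≡ 24220 − 22028 ≡ 2192 (mod 80939).
Need 39715⁻¹ mod 80939. Extended Euclid on (80939, 39715):
80939 = 2*39715 + 1509
39715 = 26*1509 + 481
1509 = 3*481 + 66
481 = 7*66 + 19
66 = 3*19 + 9
19 = 2*9 + 1
9 = 9*1 + 0
Back-substitute:
1 = 19 − 2·9
1 = −2·66 + 7·19
1 = 7·481 − 51·66
1 = −51·1509 + 160·481
1 = 160·39715 − 4211·1509
1 = −4211·80939 + 8582·39715
39715⁻¹ ≡ 8582 (mod 80939), so k ≡ 8582·2192 ≡ 33896 (mod 80939).
x = 22028 + 39715·33896 = 1346201668.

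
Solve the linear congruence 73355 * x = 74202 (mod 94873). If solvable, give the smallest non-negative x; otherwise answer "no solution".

52499

First find gcd(73355, 94873):
94873 = 1×73355 + 21518
73355 = 3×21518 + 8801
21518 = 2×8801 + 3916
8801 = 2×3916 + 969
3916 = 4×969 + 40
969 = 24×40 + 9
40 = 4×9 + 4
9 = 2×4 + 1
4 = 4×1 + 0
gcd = 1, so a unique solution mod 94873 exists.
Back-substitute for the Bézout coefficients:
1 = 9 − 2·4
1 = −2·40 + 9·9
1 = 9·969 − 218·40
1 = −218·3916 + 881·969
1 = 881·8801 − 1980·3916
1 = −1980·21518 + 4841·8801
1 = 4841·73355 − 16503·21518
1 = −16503·94873 + 21344·73355
So 73355·(21344) ≡ 1 (mod 94873), giving 73355⁻¹ ≡ 21344.
x ≡ 73355⁻¹·74202 ≡ 21344·74202 ≡ 52499 (mod 94873).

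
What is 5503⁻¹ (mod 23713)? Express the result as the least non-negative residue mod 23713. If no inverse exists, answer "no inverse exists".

Extended Euclidean algorithm:
23713 = 4·5503 + 1701
5503 = 3·1701 + 400
1701 = 4·400 + 101
400 = 3·101 + 97
101 = 1·97 + 4
97 = 24·4 + 1
4 = 4·1 + 0
The gcd is 1. Working backward:
1 = 97 − 24·4
1 = −24·101 + 25·97
1 = 25·400 − 99·101
1 = −99·1701 + 421·400
1 = 421·5503 − 1362·1701
1 = −1362·23713 + 5869·5503
So 5503·5869 ≡ 1 (mod 23713).

5869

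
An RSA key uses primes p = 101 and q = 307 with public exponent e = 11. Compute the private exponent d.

φ(n) = (p−1)(q−1) = 100·306 = 30600.
Need d with 11·d ≡ 1 (mod 30600). Apply the extended Euclidean algorithm:
30600 = 2781×11 + 9
11 = 1×9 + 2
9 = 4×2 + 1
2 = 2×1 + 0
Back-substitute:
1 = 9 − 4·2
1 = −4·11 + 5·9
1 = 5·30600 − 13909·11
So 11·(-13909) ≡ 1 (mod 30600), hence d ≡ -13909 ≡ 16691 (mod 30600).

16691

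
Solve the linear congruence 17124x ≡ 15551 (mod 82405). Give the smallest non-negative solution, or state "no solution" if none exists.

4279

First find gcd(17124, 82405):
82405 = 4×17124 + 13909
17124 = 1×13909 + 3215
13909 = 4×3215 + 1049
3215 = 3×1049 + 68
1049 = 15×68 + 29
68 = 2×29 + 10
29 = 2×10 + 9
10 = 1×9 + 1
9 = 9×1 + 0
gcd = 1, so a unique solution mod 82405 exists.
Back-substitute for the Bézout coefficients:
1 = 10 − 9
1 = −29 + 3·10
1 = 3·68 − 7·29
1 = −7·1049 + 108·68
1 = 108·3215 − 331·1049
1 = −331·13909 + 1432·3215
1 = 1432·17124 − 1763·13909
1 = −1763·82405 + 8484·17124
So 17124·(8484) ≡ 1 (mod 82405), giving 17124⁻¹ ≡ 8484.
x ≡ 17124⁻¹·15551 ≡ 8484·15551 ≡ 4279 (mod 82405).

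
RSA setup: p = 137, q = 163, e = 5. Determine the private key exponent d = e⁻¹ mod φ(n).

8813

φ(n) = (p−1)(q−1) = 136·162 = 22032.
Need d with 5·d ≡ 1 (mod 22032). Apply the extended Euclidean algorithm:
22032 = 4406×5 + 2
5 = 2×2 + 1
2 = 2×1 + 0
Back-substitute:
1 = 5 − 2·2
1 = −2·22032 + 8813·5
So 5·8813 ≡ 1 (mod 22032), hence d = 8813.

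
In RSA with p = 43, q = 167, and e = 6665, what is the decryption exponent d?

φ(n) = (p−1)(q−1) = 42·166 = 6972.
Need d with 6665·d ≡ 1 (mod 6972). Apply the extended Euclidean algorithm:
6972 = 1×6665 + 307
6665 = 21×307 + 218
307 = 1×218 + 89
218 = 2×89 + 40
89 = 2×40 + 9
40 = 4×9 + 4
9 = 2×4 + 1
4 = 4×1 + 0
Back-substitute:
1 = 9 − 2·4
1 = −2·40 + 9·9
1 = 9·89 − 20·40
1 = −20·218 + 49·89
1 = 49·307 − 69·218
1 = −69·6665 + 1498·307
1 = 1498·6972 − 1567·6665
So 6665·(-1567) ≡ 1 (mod 6972), hence d ≡ -1567 ≡ 5405 (mod 6972).

5405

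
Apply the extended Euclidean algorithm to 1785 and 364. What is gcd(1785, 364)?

7

Repeated division:
1785 = 4*364 + 329
364 = 1*329 + 35
329 = 9*35 + 14
35 = 2*14 + 7
14 = 2*7 + 0
gcd(1785, 364) = 7.
Back-substituting:
7 = 35 − 2·14
7 = −2·329 + 19·35
7 = 19·364 − 21·329
7 = −21·1785 + 103·364
So 7 = (-21)·1785 + (103)·364.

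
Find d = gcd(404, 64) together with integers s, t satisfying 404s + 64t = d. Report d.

Euclidean algorithm:
404 = 6*64 + 20
64 = 3*20 + 4
20 = 5*4 + 0
gcd(404, 64) = 4.
Express as a combination:
4 = 64 − 3·20
4 = −3·404 + 19·64
So 4 = (-3)·404 + (19)·64.

4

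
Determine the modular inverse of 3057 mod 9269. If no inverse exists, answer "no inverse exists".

Run Euclid on (9269, 3057):
9269 = 3·3057 + 98
3057 = 31·98 + 19
98 = 5·19 + 3
19 = 6·3 + 1
3 = 3·1 + 0
gcd = 1, so the inverse exists. Back-substitute:
1 = 19 − 6·3
1 = −6·98 + 31·19
1 = 31·3057 − 967·98
1 = −967·9269 + 2932·3057
So 3057·2932 ≡ 1 (mod 9269).

2932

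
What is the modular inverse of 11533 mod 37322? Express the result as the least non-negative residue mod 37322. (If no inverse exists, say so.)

7511

gcd(37322, 11533) by repeated division:
37322 = 3×11533 + 2723
11533 = 4×2723 + 641
2723 = 4×641 + 159
641 = 4×159 + 5
159 = 31×5 + 4
5 = 1×4 + 1
4 = 4×1 + 0
gcd = 1, so the inverse exists. Back-substitute:
1 = 5 − 4
1 = −159 + 32·5
1 = 32·641 − 129·159
1 = −129·2723 + 548·641
1 = 548·11533 − 2321·2723
1 = −2321·37322 + 7511·11533
So 11533·7511 ≡ 1 (mod 37322).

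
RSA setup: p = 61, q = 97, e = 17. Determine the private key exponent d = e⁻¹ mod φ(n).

2033

φ(n) = (p−1)(q−1) = 60·96 = 5760.
Need d with 17·d ≡ 1 (mod 5760). Apply the extended Euclidean algorithm:
5760 = 338·17 + 14
17 = 1·14 + 3
14 = 4·3 + 2
3 = 1·2 + 1
2 = 2·1 + 0
Back-substitute:
1 = 3 − 2
1 = −14 + 5·3
1 = 5·17 − 6·14
1 = −6·5760 + 2033·17
So 17·2033 ≡ 1 (mod 5760), hence d = 2033.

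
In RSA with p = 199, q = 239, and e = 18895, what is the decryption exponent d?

φ(n) = (p−1)(q−1) = 198·238 = 47124.
Need d with 18895·d ≡ 1 (mod 47124). Apply the extended Euclidean algorithm:
47124 = 2·18895 + 9334
18895 = 2·9334 + 227
9334 = 41·227 + 27
227 = 8·27 + 11
27 = 2·11 + 5
11 = 2·5 + 1
5 = 5·1 + 0
Back-substitute:
1 = 11 − 2·5
1 = −2·27 + 5·11
1 = 5·227 − 42·27
1 = −42·9334 + 1727·227
1 = 1727·18895 − 3496·9334
1 = −3496·47124 + 8719·18895
So 18895·8719 ≡ 1 (mod 47124), hence d = 8719.

8719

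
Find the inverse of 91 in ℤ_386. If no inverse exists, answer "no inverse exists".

Extended Euclidean algorithm:
386 = 4×91 + 22
91 = 4×22 + 3
22 = 7×3 + 1
3 = 3×1 + 0
Since gcd(91, 386) = 1, back-substitute to write 1 as a combination:
1 = 22 − 7·3
1 = −7·91 + 29·22
1 = 29·386 − 123·91
So 91·(-123) ≡ 1 (mod 386), and -123 ≡ 263 (mod 386).

263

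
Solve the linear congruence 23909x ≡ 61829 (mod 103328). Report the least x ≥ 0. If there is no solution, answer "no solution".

First find gcd(23909, 103328):
103328 = 4*23909 + 7692
23909 = 3*7692 + 833
7692 = 9*833 + 195
833 = 4*195 + 53
195 = 3*53 + 36
53 = 1*36 + 17
36 = 2*17 + 2
17 = 8*2 + 1
2 = 2*1 + 0
gcd = 1, so a unique solution mod 103328 exists.
Back-substitute for the Bézout coefficients:
1 = 17 − 8·2
1 = −8·36 + 17·17
1 = 17·53 − 25·36
1 = −25·195 + 92·53
1 = 92·833 − 393·195
1 = −393·7692 + 3629·833
1 = 3629·23909 − 11280·7692
1 = −11280·103328 + 48749·23909
So 23909·(48749) ≡ 1 (mod 103328), giving 23909⁻¹ ≡ 48749.
x ≡ 23909⁻¹·61829 ≡ 48749·61829 ≡ 24161 (mod 103328).

24161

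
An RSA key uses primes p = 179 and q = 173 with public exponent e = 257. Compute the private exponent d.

12985

φ(n) = (p−1)(q−1) = 178·172 = 30616.
Need d with 257·d ≡ 1 (mod 30616). Apply the extended Euclidean algorithm:
30616 = 119×257 + 33
257 = 7×33 + 26
33 = 1×26 + 7
26 = 3×7 + 5
7 = 1×5 + 2
5 = 2×2 + 1
2 = 2×1 + 0
Back-substitute:
1 = 5 − 2·2
1 = −2·7 + 3·5
1 = 3·26 − 11·7
1 = −11·33 + 14·26
1 = 14·257 − 109·33
1 = −109·30616 + 12985·257
So 257·12985 ≡ 1 (mod 30616), hence d = 12985.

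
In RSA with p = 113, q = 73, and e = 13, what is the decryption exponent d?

1861

φ(n) = (p−1)(q−1) = 112·72 = 8064.
Need d with 13·d ≡ 1 (mod 8064). Apply the extended Euclidean algorithm:
8064 = 620×13 + 4
13 = 3×4 + 1
4 = 4×1 + 0
Back-substitute:
1 = 13 − 3·4
1 = −3·8064 + 1861·13
So 13·1861 ≡ 1 (mod 8064), hence d = 1861.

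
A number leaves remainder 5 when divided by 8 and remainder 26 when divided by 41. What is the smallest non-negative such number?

Write x = 5 + 8·k. Then 8·k ≡ 26 − 5 ≡ 21 (mod 41).
Need 8⁻¹ mod 41. Extended Euclid on (41, 8):
41 = 5·8 + 1
8 = 8·1 + 0
Back-substitute:
1 = 41 − 5·8
8⁻¹ ≡ 36 (mod 41), so k ≡ 36·21 ≡ 18 (mod 41).
x = 5 + 8·18 = 149.

149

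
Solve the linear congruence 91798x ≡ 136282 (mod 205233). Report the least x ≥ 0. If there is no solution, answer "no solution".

no solution

gcd(91798, 205233):
205233 = 2·91798 + 21637
91798 = 4·21637 + 5250
21637 = 4·5250 + 637
5250 = 8·637 + 154
637 = 4·154 + 21
154 = 7·21 + 7
21 = 3·7 + 0
gcd = 7, but 7 ∤ 136282, so the congruence has no solution.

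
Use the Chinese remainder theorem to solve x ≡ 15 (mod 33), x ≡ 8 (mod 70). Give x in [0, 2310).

Write x = 15 + 33·k. Then 33·k ≡ 8 − 15 ≡ 63 (mod 70).
Need 33⁻¹ mod 70. Extended Euclid on (70, 33):
70 = 2*33 + 4
33 = 8*4 + 1
4 = 4*1 + 0
Back-substitute:
1 = 33 − 8·4
1 = −8·70 + 17·33
33⁻¹ ≡ 17 (mod 70), so k ≡ 17·63 ≡ 21 (mod 70).
x = 15 + 33·21 = 708.

708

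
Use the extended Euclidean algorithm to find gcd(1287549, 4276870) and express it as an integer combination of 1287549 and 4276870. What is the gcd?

Apply Euclid's algorithm to 4276870 and 1287549:
4276870 = 3*1287549 + 414223
1287549 = 3*414223 + 44880
414223 = 9*44880 + 10303
44880 = 4*10303 + 3668
10303 = 2*3668 + 2967
3668 = 1*2967 + 701
2967 = 4*701 + 163
701 = 4*163 + 49
163 = 3*49 + 16
49 = 3*16 + 1
16 = 16*1 + 0
gcd(1287549, 4276870) = 1.
Back-substituting:
1 = 49 − 3·16
1 = −3·163 + 10·49
1 = 10·701 − 43·163
1 = −43·2967 + 182·701
1 = 182·3668 − 225·2967
1 = −225·10303 + 632·3668
1 = 632·44880 − 2753·10303
1 = −2753·414223 + 25409·44880
1 = 25409·1287549 − 78980·414223
1 = −78980·4276870 + 262349·1287549
So 1 = (-78980)·4276870 + (262349)·1287549.

1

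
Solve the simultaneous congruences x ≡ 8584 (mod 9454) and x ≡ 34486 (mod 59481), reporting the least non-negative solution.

Write x = 8584 + 9454·k. Then 9454·k ≡ 34486 − 8584 ≡ 25902 (mod 59481).
Need 9454⁻¹ mod 59481. Extended Euclid on (59481, 9454):
59481 = 6×9454 + 2757
9454 = 3×2757 + 1183
2757 = 2×1183 + 391
1183 = 3×391 + 10
391 = 39×10 + 1
10 = 10×1 + 0
Back-substitute:
1 = 391 − 39·10
1 = −39·1183 + 118·391
1 = 118·2757 − 275·1183
1 = −275·9454 + 943·2757
1 = 943·59481 − 5933·9454
9454⁻¹ ≡ 53548 (mod 59481), so k ≡ 53548·25902 ≡ 22338 (mod 59481).
x = 8584 + 9454·22338 = 211192036.

211192036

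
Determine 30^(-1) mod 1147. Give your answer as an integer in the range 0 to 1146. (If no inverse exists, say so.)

Extended Euclidean algorithm:
1147 = 38×30 + 7
30 = 4×7 + 2
7 = 3×2 + 1
2 = 2×1 + 0
Since gcd(30, 1147) = 1, back-substitute to write 1 as a combination:
1 = 7 − 3·2
1 = −3·30 + 13·7
1 = 13·1147 − 497·30
So 30·(-497) ≡ 1 (mod 1147), and -497 ≡ 650 (mod 1147).

650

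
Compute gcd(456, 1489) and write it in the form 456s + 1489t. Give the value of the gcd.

1

Repeated division:
1489 = 3*456 + 121
456 = 3*121 + 93
121 = 1*93 + 28
93 = 3*28 + 9
28 = 3*9 + 1
9 = 9*1 + 0
gcd(456, 1489) = 1.
Express as a combination:
1 = 28 − 3·9
1 = −3·93 + 10·28
1 = 10·121 − 13·93
1 = −13·456 + 49·121
1 = 49·1489 − 160·456
So 1 = (49)·1489 + (-160)·456.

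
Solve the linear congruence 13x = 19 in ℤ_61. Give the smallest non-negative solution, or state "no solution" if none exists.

First find gcd(13, 61):
61 = 4*13 + 9
13 = 1*9 + 4
9 = 2*4 + 1
4 = 4*1 + 0
gcd = 1, so a unique solution mod 61 exists.
Back-substitute for the Bézout coefficients:
1 = 9 − 2·4
1 = −2·13 + 3·9
1 = 3·61 − 14·13
So 13·(-14) ≡ 1 (mod 61), giving 13⁻¹ ≡ 47.
x ≡ 13⁻¹·19 ≡ 47·19 ≡ 39 (mod 61).

39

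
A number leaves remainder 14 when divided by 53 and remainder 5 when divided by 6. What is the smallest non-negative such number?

Write x = 14 + 53·k. Then 53·k ≡ 5 − 14 ≡ 3 (mod 6).
Need 53⁻¹ mod 6. Extended Euclid on (6, 5):
6 = 1×5 + 1
5 = 5×1 + 0
Back-substitute:
1 = 6 − 5
53⁻¹ ≡ 5 (mod 6), so k ≡ 5·3 ≡ 3 (mod 6).
x = 14 + 53·3 = 173.

173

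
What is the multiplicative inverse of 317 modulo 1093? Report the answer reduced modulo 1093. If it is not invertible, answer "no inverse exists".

Run Euclid on (1093, 317):
1093 = 3×317 + 142
317 = 2×142 + 33
142 = 4×33 + 10
33 = 3×10 + 3
10 = 3×3 + 1
3 = 3×1 + 0
gcd = 1, so the inverse exists. Back-substitute:
1 = 10 − 3·3
1 = −3·33 + 10·10
1 = 10·142 − 43·33
1 = −43·317 + 96·142
1 = 96·1093 − 331·317
So 317·(-331) ≡ 1 (mod 1093), and -331 ≡ 762 (mod 1093).

762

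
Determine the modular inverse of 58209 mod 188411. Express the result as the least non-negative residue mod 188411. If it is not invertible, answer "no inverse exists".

35990

gcd(188411, 58209) by repeated division:
188411 = 3×58209 + 13784
58209 = 4×13784 + 3073
13784 = 4×3073 + 1492
3073 = 2×1492 + 89
1492 = 16×89 + 68
89 = 1×68 + 21
68 = 3×21 + 5
21 = 4×5 + 1
5 = 5×1 + 0
The gcd is 1. Working backward:
1 = 21 − 4·5
1 = −4·68 + 13·21
1 = 13·89 − 17·68
1 = −17·1492 + 285·89
1 = 285·3073 − 587·1492
1 = −587·13784 + 2633·3073
1 = 2633·58209 − 11119·13784
1 = −11119·188411 + 35990·58209
So 58209·35990 ≡ 1 (mod 188411).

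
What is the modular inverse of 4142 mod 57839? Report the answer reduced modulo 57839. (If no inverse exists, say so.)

1941

gcd(57839, 4142) by repeated division:
57839 = 13×4142 + 3993
4142 = 1×3993 + 149
3993 = 26×149 + 119
149 = 1×119 + 30
119 = 3×30 + 29
30 = 1×29 + 1
29 = 29×1 + 0
gcd = 1, so the inverse exists. Back-substitute:
1 = 30 − 29
1 = −119 + 4·30
1 = 4·149 − 5·119
1 = −5·3993 + 134·149
1 = 134·4142 − 139·3993
1 = −139·57839 + 1941·4142
So 4142·1941 ≡ 1 (mod 57839).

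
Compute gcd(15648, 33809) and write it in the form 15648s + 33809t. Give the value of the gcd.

Euclidean algorithm:
33809 = 2·15648 + 2513
15648 = 6·2513 + 570
2513 = 4·570 + 233
570 = 2·233 + 104
233 = 2·104 + 25
104 = 4·25 + 4
25 = 6·4 + 1
4 = 4·1 + 0
gcd(15648, 33809) = 1.
Express as a combination:
1 = 25 − 6·4
1 = −6·104 + 25·25
1 = 25·233 − 56·104
1 = −56·570 + 137·233
1 = 137·2513 − 604·570
1 = −604·15648 + 3761·2513
1 = 3761·33809 − 8126·15648
So 1 = (3761)·33809 + (-8126)·15648.

1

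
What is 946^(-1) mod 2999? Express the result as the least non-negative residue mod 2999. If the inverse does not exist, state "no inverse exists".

Run Euclid on (2999, 946):
2999 = 3·946 + 161
946 = 5·161 + 141
161 = 1·141 + 20
141 = 7·20 + 1
20 = 20·1 + 0
The gcd is 1. Working backward:
1 = 141 − 7·20
1 = −7·161 + 8·141
1 = 8·946 − 47·161
1 = −47·2999 + 149·946
So 946·149 ≡ 1 (mod 2999).

149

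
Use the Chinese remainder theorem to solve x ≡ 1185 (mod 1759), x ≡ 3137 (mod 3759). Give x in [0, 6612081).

4389890

Write x = 1185 + 1759·k. Then 1759·k ≡ 3137 − 1185 ≡ 1952 (mod 3759).
Need 1759⁻¹ mod 3759. Extended Euclid on (3759, 1759):
3759 = 2×1759 + 241
1759 = 7×241 + 72
241 = 3×72 + 25
72 = 2×25 + 22
25 = 1×22 + 3
22 = 7×3 + 1
3 = 3×1 + 0
Back-substitute:
1 = 22 − 7·3
1 = −7·25 + 8·22
1 = 8·72 − 23·25
1 = −23·241 + 77·72
1 = 77·1759 − 562·241
1 = −562·3759 + 1201·1759
1759⁻¹ ≡ 1201 (mod 3759), so k ≡ 1201·1952 ≡ 2495 (mod 3759).
x = 1185 + 1759·2495 = 4389890.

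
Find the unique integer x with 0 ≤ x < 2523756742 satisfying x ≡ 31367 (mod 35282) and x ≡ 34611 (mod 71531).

1242098895

Write x = 31367 + 35282·k. Then 35282·k ≡ 34611 − 31367 ≡ 3244 (mod 71531).
Need 35282⁻¹ mod 71531. Extended Euclid on (71531, 35282):
71531 = 2×35282 + 967
35282 = 36×967 + 470
967 = 2×470 + 27
470 = 17×27 + 11
27 = 2×11 + 5
11 = 2×5 + 1
5 = 5×1 + 0
Back-substitute:
1 = 11 − 2·5
1 = −2·27 + 5·11
1 = 5·470 − 87·27
1 = −87·967 + 179·470
1 = 179·35282 − 6531·967
1 = −6531·71531 + 13241·35282
35282⁻¹ ≡ 13241 (mod 71531), so k ≡ 13241·3244 ≡ 35204 (mod 71531).
x = 31367 + 35282·35204 = 1242098895.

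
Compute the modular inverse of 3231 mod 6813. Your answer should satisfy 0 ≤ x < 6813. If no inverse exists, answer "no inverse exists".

Compute gcd(3231, 6813):
6813 = 2·3231 + 351
3231 = 9·351 + 72
351 = 4·72 + 63
72 = 1·63 + 9
63 = 7·9 + 0
The gcd is 9, not 1, hence no inverse exists.

no inverse exists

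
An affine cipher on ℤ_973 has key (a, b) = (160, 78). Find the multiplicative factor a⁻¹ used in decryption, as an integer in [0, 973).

748

Apply the Euclidean algorithm to 973 and 160:
973 = 6·160 + 13
160 = 12·13 + 4
13 = 3·4 + 1
4 = 4·1 + 0
Since gcd(160, 973) = 1, back-substitute to write 1 as a combination:
1 = 13 − 3·4
1 = −3·160 + 37·13
1 = 37·973 − 225·160
So 160·(-225) ≡ 1 (mod 973), and -225 ≡ 748 (mod 973).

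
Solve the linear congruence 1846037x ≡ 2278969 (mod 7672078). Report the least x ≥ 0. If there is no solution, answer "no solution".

First find gcd(1846037, 7672078):
7672078 = 4×1846037 + 287930
1846037 = 6×287930 + 118457
287930 = 2×118457 + 51016
118457 = 2×51016 + 16425
51016 = 3×16425 + 1741
16425 = 9×1741 + 756
1741 = 2×756 + 229
756 = 3×229 + 69
229 = 3×69 + 22
69 = 3×22 + 3
22 = 7×3 + 1
3 = 3×1 + 0
gcd = 1, so a unique solution mod 7672078 exists.
Back-substitute for the Bézout coefficients:
1 = 22 − 7·3
1 = −7·69 + 22·22
1 = 22·229 − 73·69
1 = −73·756 + 241·229
1 = 241·1741 − 555·756
1 = −555·16425 + 5236·1741
1 = 5236·51016 − 16263·16425
1 = −16263·118457 + 37762·51016
1 = 37762·287930 − 91787·118457
1 = −91787·1846037 + 588484·287930
1 = 588484·7672078 − 2445723·1846037
So 1846037·(-2445723) ≡ 1 (mod 7672078), giving 1846037⁻¹ ≡ 5226355.
x ≡ 1846037⁻¹·2278969 ≡ 5226355·2278969 ≡ 7079101 (mod 7672078).

7079101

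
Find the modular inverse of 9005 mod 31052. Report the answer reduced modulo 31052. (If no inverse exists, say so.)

3869

Extended Euclidean algorithm:
31052 = 3*9005 + 4037
9005 = 2*4037 + 931
4037 = 4*931 + 313
931 = 2*313 + 305
313 = 1*305 + 8
305 = 38*8 + 1
8 = 8*1 + 0
The gcd is 1. Working backward:
1 = 305 − 38·8
1 = −38·313 + 39·305
1 = 39·931 − 116·313
1 = −116·4037 + 503·931
1 = 503·9005 − 1122·4037
1 = −1122·31052 + 3869·9005
So 9005·3869 ≡ 1 (mod 31052).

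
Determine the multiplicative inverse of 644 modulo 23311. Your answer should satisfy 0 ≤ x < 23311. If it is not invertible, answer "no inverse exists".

20741

Extended Euclidean algorithm:
23311 = 36·644 + 127
644 = 5·127 + 9
127 = 14·9 + 1
9 = 9·1 + 0
gcd = 1, so the inverse exists. Back-substitute:
1 = 127 − 14·9
1 = −14·644 + 71·127
1 = 71·23311 − 2570·644
Thus 644·(-2570) ≡ 1 (mod 23311); reducing, -2570 mod 23311 = 20741.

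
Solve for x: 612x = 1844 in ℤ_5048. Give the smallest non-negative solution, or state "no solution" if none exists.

69

First find gcd(612, 5048):
5048 = 8×612 + 152
612 = 4×152 + 4
152 = 38×4 + 0
gcd = 4 and 4 | 1844, so solutions exist. Divide through by 4: 153x ≡ 461 (mod 1262).
Now find 153⁻¹ mod 1262:
1262 = 8×153 + 38
153 = 4×38 + 1
38 = 38×1 + 0
Back-substitute:
1 = 153 − 4·38
1 = −4·1262 + 33·153
So 153⁻¹ ≡ 33 (mod 1262).
Then x ≡ 33·461 ≡ 69 (mod 1262); the smallest non-negative solution is x = 69.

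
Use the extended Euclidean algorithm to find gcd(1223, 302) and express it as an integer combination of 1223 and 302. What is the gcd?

1

Euclidean algorithm:
1223 = 4×302 + 15
302 = 20×15 + 2
15 = 7×2 + 1
2 = 2×1 + 0
gcd(1223, 302) = 1.
Express as a combination:
1 = 15 − 7·2
1 = −7·302 + 141·15
1 = 141·1223 − 571·302
So 1 = (141)·1223 + (-571)·302.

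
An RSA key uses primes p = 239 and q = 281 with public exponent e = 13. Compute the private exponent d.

φ(n) = (p−1)(q−1) = 238·280 = 66640.
Need d with 13·d ≡ 1 (mod 66640). Apply the extended Euclidean algorithm:
66640 = 5126×13 + 2
13 = 6×2 + 1
2 = 2×1 + 0
Back-substitute:
1 = 13 − 6·2
1 = −6·66640 + 30757·13
So 13·30757 ≡ 1 (mod 66640), hence d = 30757.

30757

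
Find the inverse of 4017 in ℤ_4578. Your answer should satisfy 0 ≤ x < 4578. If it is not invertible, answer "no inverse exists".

Compute gcd(4017, 4578):
4578 = 1×4017 + 561
4017 = 7×561 + 90
561 = 6×90 + 21
90 = 4×21 + 6
21 = 3×6 + 3
6 = 2×3 + 0
gcd(4017, 4578) = 3 ≠ 1, so 4017 has no multiplicative inverse modulo 4578.

no inverse exists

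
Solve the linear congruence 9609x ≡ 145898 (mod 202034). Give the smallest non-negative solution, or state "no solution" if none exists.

First find gcd(9609, 202034):
202034 = 21*9609 + 245
9609 = 39*245 + 54
245 = 4*54 + 29
54 = 1*29 + 25
29 = 1*25 + 4
25 = 6*4 + 1
4 = 4*1 + 0
gcd = 1, so a unique solution mod 202034 exists.
Back-substitute for the Bézout coefficients:
1 = 25 − 6·4
1 = −6·29 + 7·25
1 = 7·54 − 13·29
1 = −13·245 + 59·54
1 = 59·9609 − 2314·245
1 = −2314·202034 + 48653·9609
So 9609·(48653) ≡ 1 (mod 202034), giving 9609⁻¹ ≡ 48653.
x ≡ 9609⁻¹·145898 ≡ 48653·145898 ≡ 112838 (mod 202034).

112838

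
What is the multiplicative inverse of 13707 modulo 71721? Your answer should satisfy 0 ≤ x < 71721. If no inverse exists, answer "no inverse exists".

Compute gcd(13707, 71721):
71721 = 5×13707 + 3186
13707 = 4×3186 + 963
3186 = 3×963 + 297
963 = 3×297 + 72
297 = 4×72 + 9
72 = 8×9 + 0
gcd(13707, 71721) = 9 ≠ 1, so 13707 has no multiplicative inverse modulo 71721.

no inverse exists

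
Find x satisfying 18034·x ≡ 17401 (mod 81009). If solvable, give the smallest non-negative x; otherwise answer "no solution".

49768

First find gcd(18034, 81009):
81009 = 4×18034 + 8873
18034 = 2×8873 + 288
8873 = 30×288 + 233
288 = 1×233 + 55
233 = 4×55 + 13
55 = 4×13 + 3
13 = 4×3 + 1
3 = 3×1 + 0
gcd = 1, so a unique solution mod 81009 exists.
Back-substitute for the Bézout coefficients:
1 = 13 − 4·3
1 = −4·55 + 17·13
1 = 17·233 − 72·55
1 = −72·288 + 89·233
1 = 89·8873 − 2742·288
1 = −2742·18034 + 5573·8873
1 = 5573·81009 − 25034·18034
So 18034·(-25034) ≡ 1 (mod 81009), giving 18034⁻¹ ≡ 55975.
x ≡ 18034⁻¹·17401 ≡ 55975·17401 ≡ 49768 (mod 81009).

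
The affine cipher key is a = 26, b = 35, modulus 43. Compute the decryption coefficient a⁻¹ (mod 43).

5

gcd(43, 26) by repeated division:
43 = 1×26 + 17
26 = 1×17 + 9
17 = 1×9 + 8
9 = 1×8 + 1
8 = 8×1 + 0
Since gcd(26, 43) = 1, back-substitute to write 1 as a combination:
1 = 9 − 8
1 = −17 + 2·9
1 = 2·26 − 3·17
1 = −3·43 + 5·26
So 26·5 ≡ 1 (mod 43).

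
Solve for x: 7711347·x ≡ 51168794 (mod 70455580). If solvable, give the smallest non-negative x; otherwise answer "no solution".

44561142

First find gcd(7711347, 70455580):
70455580 = 9*7711347 + 1053457
7711347 = 7*1053457 + 337148
1053457 = 3*337148 + 42013
337148 = 8*42013 + 1044
42013 = 40*1044 + 253
1044 = 4*253 + 32
253 = 7*32 + 29
32 = 1*29 + 3
29 = 9*3 + 2
3 = 1*2 + 1
2 = 2*1 + 0
gcd = 1, so a unique solution mod 70455580 exists.
Back-substitute for the Bézout coefficients:
1 = 3 − 2
1 = −29 + 10·3
1 = 10·32 − 11·29
1 = −11·253 + 87·32
1 = 87·1044 − 359·253
1 = −359·42013 + 14447·1044
1 = 14447·337148 − 115935·42013
1 = −115935·1053457 + 362252·337148
1 = 362252·7711347 − 2651699·1053457
1 = −2651699·70455580 + 24227543·7711347
So 7711347·(24227543) ≡ 1 (mod 70455580), giving 7711347⁻¹ ≡ 24227543.
x ≡ 7711347⁻¹·51168794 ≡ 24227543·51168794 ≡ 44561142 (mod 70455580).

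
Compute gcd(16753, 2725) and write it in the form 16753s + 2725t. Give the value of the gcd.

1

Apply Euclid's algorithm to 16753 and 2725:
16753 = 6×2725 + 403
2725 = 6×403 + 307
403 = 1×307 + 96
307 = 3×96 + 19
96 = 5×19 + 1
19 = 19×1 + 0
gcd(16753, 2725) = 1.
Express as a combination:
1 = 96 − 5·19
1 = −5·307 + 16·96
1 = 16·403 − 21·307
1 = −21·2725 + 142·403
1 = 142·16753 − 873·2725
So 1 = (142)·16753 + (-873)·2725.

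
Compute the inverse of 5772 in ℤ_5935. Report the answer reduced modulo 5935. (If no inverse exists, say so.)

Apply the Euclidean algorithm to 5935 and 5772:
5935 = 1·5772 + 163
5772 = 35·163 + 67
163 = 2·67 + 29
67 = 2·29 + 9
29 = 3·9 + 2
9 = 4·2 + 1
2 = 2·1 + 0
The gcd is 1. Working backward:
1 = 9 − 4·2
1 = −4·29 + 13·9
1 = 13·67 − 30·29
1 = −30·163 + 73·67
1 = 73·5772 − 2585·163
1 = −2585·5935 + 2658·5772
So 5772·2658 ≡ 1 (mod 5935).

2658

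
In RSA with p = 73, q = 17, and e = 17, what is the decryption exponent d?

φ(n) = (p−1)(q−1) = 72·16 = 1152.
Need d with 17·d ≡ 1 (mod 1152). Apply the extended Euclidean algorithm:
1152 = 67×17 + 13
17 = 1×13 + 4
13 = 3×4 + 1
4 = 4×1 + 0
Back-substitute:
1 = 13 − 3·4
1 = −3·17 + 4·13
1 = 4·1152 − 271·17
So 17·(-271) ≡ 1 (mod 1152), hence d ≡ -271 ≡ 881 (mod 1152).

881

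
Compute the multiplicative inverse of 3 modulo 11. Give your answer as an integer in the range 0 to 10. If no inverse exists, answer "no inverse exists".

Extended Euclidean algorithm:
11 = 3×3 + 2
3 = 1×2 + 1
2 = 2×1 + 0
The gcd is 1. Working backward:
1 = 3 − 2
1 = −11 + 4·3
So 3·4 ≡ 1 (mod 11).

4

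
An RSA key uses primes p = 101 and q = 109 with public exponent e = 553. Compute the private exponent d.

φ(n) = (p−1)(q−1) = 100·108 = 10800.
Need d with 553·d ≡ 1 (mod 10800). Apply the extended Euclidean algorithm:
10800 = 19×553 + 293
553 = 1×293 + 260
293 = 1×260 + 33
260 = 7×33 + 29
33 = 1×29 + 4
29 = 7×4 + 1
4 = 4×1 + 0
Back-substitute:
1 = 29 − 7·4
1 = −7·33 + 8·29
1 = 8·260 − 63·33
1 = −63·293 + 71·260
1 = 71·553 − 134·293
1 = −134·10800 + 2617·553
So 553·2617 ≡ 1 (mod 10800), hence d = 2617.

2617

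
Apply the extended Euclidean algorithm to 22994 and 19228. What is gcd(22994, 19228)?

2

Apply Euclid's algorithm to 22994 and 19228:
22994 = 1·19228 + 3766
19228 = 5·3766 + 398
3766 = 9·398 + 184
398 = 2·184 + 30
184 = 6·30 + 4
30 = 7·4 + 2
4 = 2·2 + 0
gcd(22994, 19228) = 2.
Express as a combination:
2 = 30 − 7·4
2 = −7·184 + 43·30
2 = 43·398 − 93·184
2 = −93·3766 + 880·398
2 = 880·19228 − 4493·3766
2 = −4493·22994 + 5373·19228
So 2 = (-4493)·22994 + (5373)·19228.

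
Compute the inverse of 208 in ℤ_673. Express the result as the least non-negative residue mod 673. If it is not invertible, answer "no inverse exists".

618

gcd(673, 208) by repeated division:
673 = 3·208 + 49
208 = 4·49 + 12
49 = 4·12 + 1
12 = 12·1 + 0
The gcd is 1. Working backward:
1 = 49 − 4·12
1 = −4·208 + 17·49
1 = 17·673 − 55·208
Thus 208·(-55) ≡ 1 (mod 673); reducing, -55 mod 673 = 618.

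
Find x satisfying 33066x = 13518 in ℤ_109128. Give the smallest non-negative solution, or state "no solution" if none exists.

First find gcd(33066, 109128):
109128 = 3*33066 + 9930
33066 = 3*9930 + 3276
9930 = 3*3276 + 102
3276 = 32*102 + 12
102 = 8*12 + 6
12 = 2*6 + 0
gcd = 6 and 6 | 13518, so solutions exist. Divide through by 6: 5511x ≡ 2253 (mod 18188).
Now find 5511⁻¹ mod 18188:
18188 = 3·5511 + 1655
5511 = 3·1655 + 546
1655 = 3·546 + 17
546 = 32·17 + 2
17 = 8·2 + 1
2 = 2·1 + 0
Back-substitute:
1 = 17 − 8·2
1 = −8·546 + 257·17
1 = 257·1655 − 779·546
1 = −779·5511 + 2594·1655
1 = 2594·18188 − 8561·5511
So 5511·(-8561) ≡ 1 (mod 18188), i.e. 5511⁻¹ ≡ 9627.
Then x ≡ 9627·2253 ≡ 9535 (mod 18188); the smallest non-negative solution is x = 9535.

9535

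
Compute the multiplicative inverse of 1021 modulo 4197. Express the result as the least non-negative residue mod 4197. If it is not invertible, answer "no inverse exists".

3157

gcd(4197, 1021) by repeated division:
4197 = 4*1021 + 113
1021 = 9*113 + 4
113 = 28*4 + 1
4 = 4*1 + 0
The gcd is 1. Working backward:
1 = 113 − 28·4
1 = −28·1021 + 253·113
1 = 253·4197 − 1040·1021
Hence 1021⁻¹ ≡ -1040 ≡ 3157 (mod 4197).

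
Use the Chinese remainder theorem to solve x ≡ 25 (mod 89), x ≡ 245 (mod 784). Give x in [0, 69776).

63749

Write x = 25 + 89·k. Then 89·k ≡ 245 − 25 ≡ 220 (mod 784).
Need 89⁻¹ mod 784. Extended Euclid on (784, 89):
784 = 8×89 + 72
89 = 1×72 + 17
72 = 4×17 + 4
17 = 4×4 + 1
4 = 4×1 + 0
Back-substitute:
1 = 17 − 4·4
1 = −4·72 + 17·17
1 = 17·89 − 21·72
1 = −21·784 + 185·89
89⁻¹ ≡ 185 (mod 784), so k ≡ 185·220 ≡ 716 (mod 784).
x = 25 + 89·716 = 63749.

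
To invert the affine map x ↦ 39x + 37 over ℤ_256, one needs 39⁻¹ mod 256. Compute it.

151

gcd(256, 39) by repeated division:
256 = 6×39 + 22
39 = 1×22 + 17
22 = 1×17 + 5
17 = 3×5 + 2
5 = 2×2 + 1
2 = 2×1 + 0
gcd = 1, so the inverse exists. Back-substitute:
1 = 5 − 2·2
1 = −2·17 + 7·5
1 = 7·22 − 9·17
1 = −9·39 + 16·22
1 = 16·256 − 105·39
So 39·(-105) ≡ 1 (mod 256), and -105 ≡ 151 (mod 256).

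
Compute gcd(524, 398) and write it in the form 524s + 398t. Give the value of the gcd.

2

Apply Euclid's algorithm to 524 and 398:
524 = 1·398 + 126
398 = 3·126 + 20
126 = 6·20 + 6
20 = 3·6 + 2
6 = 3·2 + 0
gcd(524, 398) = 2.
Back-substituting:
2 = 20 − 3·6
2 = −3·126 + 19·20
2 = 19·398 − 60·126
2 = −60·524 + 79·398
So 2 = (-60)·524 + (79)·398.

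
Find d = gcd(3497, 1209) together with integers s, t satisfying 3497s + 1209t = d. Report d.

13

Apply Euclid's algorithm to 3497 and 1209:
3497 = 2·1209 + 1079
1209 = 1·1079 + 130
1079 = 8·130 + 39
130 = 3·39 + 13
39 = 3·13 + 0
gcd(3497, 1209) = 13.
Back-substituting:
13 = 130 − 3·39
13 = −3·1079 + 25·130
13 = 25·1209 − 28·1079
13 = −28·3497 + 81·1209
So 13 = (-28)·3497 + (81)·1209.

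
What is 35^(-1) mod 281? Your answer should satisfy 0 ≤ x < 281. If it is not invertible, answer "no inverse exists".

273

Extended Euclidean algorithm:
281 = 8*35 + 1
35 = 35*1 + 0
Since gcd(35, 281) = 1, back-substitute to write 1 as a combination:
1 = 281 − 8·35
Thus 35·(-8) ≡ 1 (mod 281); reducing, -8 mod 281 = 273.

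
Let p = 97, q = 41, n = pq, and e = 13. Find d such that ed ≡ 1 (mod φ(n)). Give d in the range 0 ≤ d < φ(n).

1477

φ(n) = (p−1)(q−1) = 96·40 = 3840.
Need d with 13·d ≡ 1 (mod 3840). Apply the extended Euclidean algorithm:
3840 = 295*13 + 5
13 = 2*5 + 3
5 = 1*3 + 2
3 = 1*2 + 1
2 = 2*1 + 0
Back-substitute:
1 = 3 − 2
1 = −5 + 2·3
1 = 2·13 − 5·5
1 = −5·3840 + 1477·13
So 13·1477 ≡ 1 (mod 3840), hence d = 1477.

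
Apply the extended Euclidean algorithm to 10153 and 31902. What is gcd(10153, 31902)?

13

Apply Euclid's algorithm to 31902 and 10153:
31902 = 3*10153 + 1443
10153 = 7*1443 + 52
1443 = 27*52 + 39
52 = 1*39 + 13
39 = 3*13 + 0
gcd(10153, 31902) = 13.
Back-substituting:
13 = 52 − 39
13 = −1443 + 28·52
13 = 28·10153 − 197·1443
13 = −197·31902 + 619·10153
So 13 = (-197)·31902 + (619)·10153.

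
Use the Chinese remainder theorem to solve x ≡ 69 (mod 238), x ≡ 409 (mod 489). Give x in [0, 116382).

50287

Write x = 69 + 238·k. Then 238·k ≡ 409 − 69 ≡ 340 (mod 489).
Need 238⁻¹ mod 489. Extended Euclid on (489, 238):
489 = 2×238 + 13
238 = 18×13 + 4
13 = 3×4 + 1
4 = 4×1 + 0
Back-substitute:
1 = 13 − 3·4
1 = −3·238 + 55·13
1 = 55·489 − 113·238
238⁻¹ ≡ 376 (mod 489), so k ≡ 376·340 ≡ 211 (mod 489).
x = 69 + 238·211 = 50287.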